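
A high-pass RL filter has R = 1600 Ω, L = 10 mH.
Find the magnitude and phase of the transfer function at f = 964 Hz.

Step 1 — Angular frequency: ω = 2π·964 = 6057 rad/s.
Step 2 — Transfer function: H(jω) = jωL/(R + jωL).
Step 3 — Numerator jωL = j·60.57; denominator R + jωL = 1600 + j60.57.
Step 4 — H = 0.001431 + j0.0378.
Step 5 — Magnitude: |H| = 0.03783 (-28.4 dB); phase: φ = 87.8°.

|H| = 0.03783 (-28.4 dB), φ = 87.8°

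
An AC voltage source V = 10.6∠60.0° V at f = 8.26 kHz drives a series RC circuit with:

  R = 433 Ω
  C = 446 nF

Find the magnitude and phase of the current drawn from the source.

Step 1 — Angular frequency: ω = 2π·f = 2π·8260 = 5.19e+04 rad/s.
Step 2 — Component impedances:
  R: Z = R = 433 Ω
  C: Z = 1/(jωC) = -j/(ω·C) = 0 - j43.2 Ω
Step 3 — Series combination: Z_total = R + C = 433 - j43.2 Ω = 435.1∠-5.7° Ω.
Step 4 — Source phasor: V = 10.6∠60.0° V = 5.3 + j9.18 V.
Step 5 — Ohm's law: I = V / Z_total = (5.3 + j9.18) / (433 - j43.2) = 0.01003 + j0.0222 A.
Step 6 — Convert to polar: |I| = 0.02436 A, ∠I = 65.7°.

I = 0.02436∠65.7° A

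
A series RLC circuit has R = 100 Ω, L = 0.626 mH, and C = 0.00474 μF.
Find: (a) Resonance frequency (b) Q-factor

Step 1 — Resonance condition Im(Z)=0 gives ω₀ = 1/√(LC).
Step 2 — ω₀ = 1/√(0.000626·4.74e-09) = 5.805e+05 rad/s.
Step 3 — f₀ = ω₀/(2π) = 9.239e+04 Hz.
Step 4 — Series Q: Q = ω₀L/R = 5.805e+05·0.000626/100 = 3.634.

(a) f₀ = 9.239e+04 Hz  (b) Q = 3.634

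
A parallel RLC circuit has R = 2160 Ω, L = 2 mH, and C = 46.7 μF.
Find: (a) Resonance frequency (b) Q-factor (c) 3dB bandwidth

Step 1 — Resonance: ω₀ = 1/√(LC) = 1/√(0.002·4.67e-05) = 3272 rad/s.
Step 2 — f₀ = ω₀/(2π) = 520.8 Hz.
Step 3 — Parallel Q: Q = R/(ω₀L) = 2160/(3272·0.002) = 330.1.
Step 4 — Bandwidth: Δω = ω₀/Q = 9.914 rad/s; BW = Δω/(2π) = 1.578 Hz.

(a) f₀ = 520.8 Hz  (b) Q = 330.1  (c) BW = 1.578 Hz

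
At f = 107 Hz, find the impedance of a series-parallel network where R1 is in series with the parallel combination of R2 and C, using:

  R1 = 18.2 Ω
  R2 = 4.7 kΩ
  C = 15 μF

Step 1 — Angular frequency: ω = 2π·f = 2π·107 = 672.3 rad/s.
Step 2 — Component impedances:
  R1: Z = R = 18.2 Ω
  R2: Z = R = 4700 Ω
  C: Z = 1/(jωC) = -j/(ω·C) = 0 - j99.16 Ω
Step 3 — Parallel branch: R2 || C = 1/(1/R2 + 1/C) = 2.091 - j99.12 Ω.
Step 4 — Series with R1: Z_total = R1 + (R2 || C) = 20.29 - j99.12 Ω = 101.2∠-78.4° Ω.

Z = 20.29 - j99.12 Ω = 101.2∠-78.4° Ω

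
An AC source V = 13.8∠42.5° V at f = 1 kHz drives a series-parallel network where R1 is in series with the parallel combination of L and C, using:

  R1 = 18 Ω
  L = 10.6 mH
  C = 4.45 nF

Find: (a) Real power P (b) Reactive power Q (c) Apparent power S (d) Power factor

Step 1 — Angular frequency: ω = 2π·f = 2π·1000 = 6283 rad/s.
Step 2 — Component impedances:
  R1: Z = R = 18 Ω
  L: Z = jωL = j·6283·0.0106 = 0 + j66.6 Ω
  C: Z = 1/(jωC) = -j/(ω·C) = 0 - j3.577e+04 Ω
Step 3 — Parallel branch: L || C = 1/(1/L + 1/C) = 0 + j66.73 Ω.
Step 4 — Series with R1: Z_total = R1 + (L || C) = 18 + j66.73 Ω = 69.11∠74.9° Ω.
Step 5 — Source phasor: V = 13.8∠42.5° V = 10.17 + j9.323 V.
Step 6 — Current: I = V / Z = 0.1686 - j0.107 A = 0.1997∠-32.4° A.
Step 7 — Complex power: S = V·I* = 0.7177 + j2.66 VA.
Step 8 — Real power: P = Re(S) = 0.7177 W.
Step 9 — Reactive power: Q = Im(S) = 2.66 VAR.
Step 10 — Apparent power: |S| = 2.756 VA.
Step 11 — Power factor: PF = P/|S| = 0.2604 (lagging).

(a) P = 0.7177 W  (b) Q = 2.66 VAR  (c) S = 2.756 VA  (d) PF = 0.2604 (lagging)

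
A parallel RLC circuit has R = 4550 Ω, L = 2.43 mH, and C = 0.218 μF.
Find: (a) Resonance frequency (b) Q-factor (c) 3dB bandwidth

Step 1 — Resonance: ω₀ = 1/√(LC) = 1/√(0.00243·2.18e-07) = 4.345e+04 rad/s.
Step 2 — f₀ = ω₀/(2π) = 6915 Hz.
Step 3 — Parallel Q: Q = R/(ω₀L) = 4550/(4.345e+04·0.00243) = 43.1.
Step 4 — Bandwidth: Δω = ω₀/Q = 1008 rad/s; BW = Δω/(2π) = 160.5 Hz.

(a) f₀ = 6915 Hz  (b) Q = 43.1  (c) BW = 160.5 Hz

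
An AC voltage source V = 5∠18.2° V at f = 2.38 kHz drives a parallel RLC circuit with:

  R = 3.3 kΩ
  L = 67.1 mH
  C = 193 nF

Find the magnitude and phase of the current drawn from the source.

Step 1 — Angular frequency: ω = 2π·f = 2π·2380 = 1.495e+04 rad/s.
Step 2 — Component impedances:
  R: Z = R = 3300 Ω
  L: Z = jωL = j·1.495e+04·0.0671 = 0 + j1003 Ω
  C: Z = 1/(jωC) = -j/(ω·C) = 0 - j346.5 Ω
Step 3 — Parallel combination: 1/Z_total = 1/R + 1/L + 1/C; Z_total = 82.75 - j516 Ω = 522.6∠-80.9° Ω.
Step 4 — Source phasor: V = 5∠18.2° V = 4.75 + j1.562 V.
Step 5 — Ohm's law: I = V / Z_total = (4.75 + j1.562) / (82.75 - j516) = -0.001511 + j0.009448 A.
Step 6 — Convert to polar: |I| = 0.009568 A, ∠I = 99.1°.

I = 0.009568∠99.1° A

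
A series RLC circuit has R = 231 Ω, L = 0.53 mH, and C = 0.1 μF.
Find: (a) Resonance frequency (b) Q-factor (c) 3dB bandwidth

Step 1 — Resonance condition Im(Z)=0 gives ω₀ = 1/√(LC).
Step 2 — ω₀ = 1/√(0.00053·1e-07) = 1.374e+05 rad/s.
Step 3 — f₀ = ω₀/(2π) = 2.186e+04 Hz.
Step 4 — Series Q: Q = ω₀L/R = 1.374e+05·0.00053/231 = 0.3152.
Step 5 — 3dB bandwidth: Δω = ω₀/Q = 4.358e+05 rad/s; BW = Δω/(2π) = 6.937e+04 Hz.

(a) f₀ = 2.186e+04 Hz  (b) Q = 0.3152  (c) BW = 6.937e+04 Hz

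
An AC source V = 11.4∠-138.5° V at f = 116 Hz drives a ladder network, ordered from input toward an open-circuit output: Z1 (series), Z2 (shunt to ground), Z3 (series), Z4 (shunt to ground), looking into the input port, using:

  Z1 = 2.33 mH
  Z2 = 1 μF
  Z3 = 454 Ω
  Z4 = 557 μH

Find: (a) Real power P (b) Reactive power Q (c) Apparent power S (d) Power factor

Step 1 — Angular frequency: ω = 2π·f = 2π·116 = 728.8 rad/s.
Step 2 — Component impedances:
  Z1: Z = jωL = j·728.8·0.00233 = 0 + j1.698 Ω
  Z2: Z = 1/(jωC) = -j/(ω·C) = 0 - j1372 Ω
  Z3: Z = R = 454 Ω
  Z4: Z = jωL = j·728.8·0.000557 = 0 + j0.406 Ω
Step 3 — Ladder network (open output): work backward from the far end, alternating series and parallel combinations. Z_in = 409.4 - j133.4 Ω = 430.6∠-18.0° Ω.
Step 4 — Source phasor: V = 11.4∠-138.5° V = -8.538 - j7.554 V.
Step 5 — Current: I = V / Z = -0.01342 - j0.02282 A = 0.02647∠-120.5° A.
Step 6 — Complex power: S = V·I* = 0.287 - j0.09351 VA.
Step 7 — Real power: P = Re(S) = 0.287 W.
Step 8 — Reactive power: Q = Im(S) = -0.09351 VAR.
Step 9 — Apparent power: |S| = 0.3018 VA.
Step 10 — Power factor: PF = P/|S| = 0.9508 (leading).

(a) P = 0.287 W  (b) Q = -0.09351 VAR  (c) S = 0.3018 VA  (d) PF = 0.9508 (leading)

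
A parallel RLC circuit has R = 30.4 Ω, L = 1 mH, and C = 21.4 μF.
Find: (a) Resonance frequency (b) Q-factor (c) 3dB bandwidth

Step 1 — Resonance: ω₀ = 1/√(LC) = 1/√(0.001·2.14e-05) = 6836 rad/s.
Step 2 — f₀ = ω₀/(2π) = 1088 Hz.
Step 3 — Parallel Q: Q = R/(ω₀L) = 30.4/(6836·0.001) = 4.447.
Step 4 — Bandwidth: Δω = ω₀/Q = 1537 rad/s; BW = Δω/(2π) = 244.6 Hz.

(a) f₀ = 1088 Hz  (b) Q = 4.447  (c) BW = 244.6 Hz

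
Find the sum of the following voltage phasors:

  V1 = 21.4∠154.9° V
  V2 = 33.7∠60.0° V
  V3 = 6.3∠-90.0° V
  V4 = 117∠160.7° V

Step 1 — Convert each phasor to rectangular form:
  V1 = 21.4·(cos(154.9°) + j·sin(154.9°)) = -19.38 + j9.078 V
  V2 = 33.7·(cos(60.0°) + j·sin(60.0°)) = 16.85 + j29.19 V
  V3 = 6.3·(cos(-90.0°) + j·sin(-90.0°)) = 0 - j6.3 V
  V4 = 117·(cos(160.7°) + j·sin(160.7°)) = -110.4 + j38.67 V
Step 2 — Sum components: V_total = -113 + j70.63 V.
Step 3 — Convert to polar: |V_total| = 133.2 V, ∠V_total = 148.0°.

V_total = 133.2∠148.0° V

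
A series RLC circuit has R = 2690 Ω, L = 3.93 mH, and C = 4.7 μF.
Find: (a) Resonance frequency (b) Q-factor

Step 1 — Resonance condition Im(Z)=0 gives ω₀ = 1/√(LC).
Step 2 — ω₀ = 1/√(0.00393·4.7e-06) = 7358 rad/s.
Step 3 — f₀ = ω₀/(2π) = 1171 Hz.
Step 4 — Series Q: Q = ω₀L/R = 7358·0.00393/2690 = 0.01075.

(a) f₀ = 1171 Hz  (b) Q = 0.01075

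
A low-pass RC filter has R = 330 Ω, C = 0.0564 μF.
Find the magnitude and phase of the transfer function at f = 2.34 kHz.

Step 1 — Angular frequency: ω = 2π·2340 = 1.47e+04 rad/s.
Step 2 — Transfer function: H(jω) = 1/(1 + jωRC).
Step 3 — Denominator: 1 + jωRC = 1 + j·1.47e+04·330·5.64e-08 = 1 + j0.2736.
Step 4 — H = 0.9303 - j0.2546.
Step 5 — Magnitude: |H| = 0.9645 (-0.3 dB); phase: φ = -15.3°.

|H| = 0.9645 (-0.3 dB), φ = -15.3°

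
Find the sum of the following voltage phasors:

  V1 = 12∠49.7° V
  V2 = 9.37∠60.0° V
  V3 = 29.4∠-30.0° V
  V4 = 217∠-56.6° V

Step 1 — Convert each phasor to rectangular form:
  V1 = 12·(cos(49.7°) + j·sin(49.7°)) = 7.761 + j9.152 V
  V2 = 9.37·(cos(60.0°) + j·sin(60.0°)) = 4.685 + j8.115 V
  V3 = 29.4·(cos(-30.0°) + j·sin(-30.0°)) = 25.46 - j14.7 V
  V4 = 217·(cos(-56.6°) + j·sin(-56.6°)) = 119.5 - j181.2 V
Step 2 — Sum components: V_total = 157.4 - j178.6 V.
Step 3 — Convert to polar: |V_total| = 238 V, ∠V_total = -48.6°.

V_total = 238∠-48.6° V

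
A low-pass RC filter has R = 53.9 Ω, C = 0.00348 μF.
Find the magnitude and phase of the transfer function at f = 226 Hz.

Step 1 — Angular frequency: ω = 2π·226 = 1420 rad/s.
Step 2 — Transfer function: H(jω) = 1/(1 + jωRC).
Step 3 — Denominator: 1 + jωRC = 1 + j·1420·53.9·3.48e-09 = 1 + j0.0002664.
Step 4 — H = 1 - j0.0002664.
Step 5 — Magnitude: |H| = 1 (-0.0 dB); phase: φ = -0.0°.

|H| = 1 (-0.0 dB), φ = -0.0°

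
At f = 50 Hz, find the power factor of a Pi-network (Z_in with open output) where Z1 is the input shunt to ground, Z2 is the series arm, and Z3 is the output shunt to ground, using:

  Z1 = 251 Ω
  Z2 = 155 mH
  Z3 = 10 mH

Step 1 — Angular frequency: ω = 2π·f = 2π·50 = 314.2 rad/s.
Step 2 — Component impedances:
  Z1: Z = R = 251 Ω
  Z2: Z = jωL = j·314.2·0.155 = 0 + j48.69 Ω
  Z3: Z = jωL = j·314.2·0.01 = 0 + j3.142 Ω
Step 3 — With open output, the series arm Z2 and the output shunt Z3 appear in series to ground: Z2 + Z3 = 0 + j51.84 Ω.
Step 4 — Parallel with input shunt Z1: Z_in = Z1 || (Z2 + Z3) = 10.27 + j49.72 Ω = 50.77∠78.3° Ω.
Step 5 — Power factor: PF = cos(φ) = Re(Z)/|Z| = 10.27/50.77 = 0.2023.
Step 6 — Type: Im(Z) = 49.72 ⇒ lagging (phase φ = 78.3°).

PF = 0.2023 (lagging, φ = 78.3°)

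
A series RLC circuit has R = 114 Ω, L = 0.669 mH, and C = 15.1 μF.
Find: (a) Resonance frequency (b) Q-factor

Step 1 — Resonance condition Im(Z)=0 gives ω₀ = 1/√(LC).
Step 2 — ω₀ = 1/√(0.000669·1.51e-05) = 9949 rad/s.
Step 3 — f₀ = ω₀/(2π) = 1584 Hz.
Step 4 — Series Q: Q = ω₀L/R = 9949·0.000669/114 = 0.05839.

(a) f₀ = 1584 Hz  (b) Q = 0.05839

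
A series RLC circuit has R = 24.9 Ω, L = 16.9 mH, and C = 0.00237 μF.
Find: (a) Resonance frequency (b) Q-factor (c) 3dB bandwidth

Step 1 — Resonance: ω₀ = 1/√(LC) = 1/√(0.0169·2.37e-09) = 1.58e+05 rad/s.
Step 2 — f₀ = ω₀/(2π) = 2.515e+04 Hz.
Step 3 — Series Q: Q = ω₀L/R = 1.58e+05·0.0169/24.9 = 107.2.
Step 4 — Bandwidth: Δω = ω₀/Q = 1473 rad/s; BW = Δω/(2π) = 234.5 Hz.

(a) f₀ = 2.515e+04 Hz  (b) Q = 107.2  (c) BW = 234.5 Hz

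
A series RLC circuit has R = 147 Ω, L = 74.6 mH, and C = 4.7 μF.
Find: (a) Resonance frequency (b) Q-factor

Step 1 — Resonance condition Im(Z)=0 gives ω₀ = 1/√(LC).
Step 2 — ω₀ = 1/√(0.0746·4.7e-06) = 1689 rad/s.
Step 3 — f₀ = ω₀/(2π) = 268.8 Hz.
Step 4 — Series Q: Q = ω₀L/R = 1689·0.0746/147 = 0.857.

(a) f₀ = 268.8 Hz  (b) Q = 0.857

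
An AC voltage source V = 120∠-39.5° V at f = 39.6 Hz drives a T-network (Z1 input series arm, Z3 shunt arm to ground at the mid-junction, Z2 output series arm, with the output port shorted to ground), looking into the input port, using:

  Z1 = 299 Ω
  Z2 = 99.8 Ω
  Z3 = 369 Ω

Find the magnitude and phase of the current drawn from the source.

Step 1 — Angular frequency: ω = 2π·f = 2π·39.6 = 248.8 rad/s.
Step 2 — Component impedances:
  Z1: Z = R = 299 Ω
  Z2: Z = R = 99.8 Ω
  Z3: Z = R = 369 Ω
Step 3 — With the output port shorted to ground, the output series arm Z2 runs from the junction to ground; the shunt arm Z3 also runs from the junction to ground. They appear in parallel: Z3 || Z2 = 78.55 Ω.
Step 4 — Series with input arm Z1: Z_in = Z1 + (Z3 || Z2) = 377.6 Ω = 377.6∠0.0° Ω.
Step 5 — Source phasor: V = 120∠-39.5° V = 92.59 - j76.33 V.
Step 6 — Ohm's law: I = V / Z_total = (92.59 - j76.33) / (377.6) = 0.2452 - j0.2022 A.
Step 7 — Convert to polar: |I| = 0.3178 A, ∠I = -39.5°.

I = 0.3178∠-39.5° A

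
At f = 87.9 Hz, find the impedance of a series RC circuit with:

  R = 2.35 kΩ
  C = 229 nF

Step 1 — Angular frequency: ω = 2π·f = 2π·87.9 = 552.3 rad/s.
Step 2 — Component impedances:
  R: Z = R = 2350 Ω
  C: Z = 1/(jωC) = -j/(ω·C) = 0 - j7907 Ω
Step 3 — Series combination: Z_total = R + C = 2350 - j7907 Ω = 8249∠-73.4° Ω.

Z = 2350 - j7907 Ω = 8249∠-73.4° Ω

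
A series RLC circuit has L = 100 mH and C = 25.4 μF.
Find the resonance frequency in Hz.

Step 1 — Resonance condition Im(Z)=0 gives ω₀ = 1/√(LC).
Step 2 — ω₀ = 1/√(0.1·2.54e-05) = 627.5 rad/s.
Step 3 — f₀ = ω₀/(2π) = 99.86 Hz.

f₀ = 99.86 Hz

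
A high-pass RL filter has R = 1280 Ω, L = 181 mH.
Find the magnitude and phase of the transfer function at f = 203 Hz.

Step 1 — Angular frequency: ω = 2π·203 = 1275 rad/s.
Step 2 — Transfer function: H(jω) = jωL/(R + jωL).
Step 3 — Numerator jωL = j·230.9; denominator R + jωL = 1280 + j230.9.
Step 4 — H = 0.03151 + j0.1747.
Step 5 — Magnitude: |H| = 0.1775 (-15.0 dB); phase: φ = 79.8°.

|H| = 0.1775 (-15.0 dB), φ = 79.8°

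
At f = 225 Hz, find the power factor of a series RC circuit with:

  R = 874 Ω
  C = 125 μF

Step 1 — Angular frequency: ω = 2π·f = 2π·225 = 1414 rad/s.
Step 2 — Component impedances:
  R: Z = R = 874 Ω
  C: Z = 1/(jωC) = -j/(ω·C) = 0 - j5.659 Ω
Step 3 — Series combination: Z_total = R + C = 874 - j5.659 Ω = 874∠-0.4° Ω.
Step 4 — Power factor: PF = cos(φ) = Re(Z)/|Z| = 874/874 = 1.
Step 5 — Type: Im(Z) = -5.659 ⇒ leading (phase φ = -0.4°).

PF = 1 (leading, φ = -0.4°)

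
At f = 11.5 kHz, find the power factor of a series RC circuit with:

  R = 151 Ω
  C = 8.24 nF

Step 1 — Angular frequency: ω = 2π·f = 2π·1.15e+04 = 7.226e+04 rad/s.
Step 2 — Component impedances:
  R: Z = R = 151 Ω
  C: Z = 1/(jωC) = -j/(ω·C) = 0 - j1680 Ω
Step 3 — Series combination: Z_total = R + C = 151 - j1680 Ω = 1686∠-84.9° Ω.
Step 4 — Power factor: PF = cos(φ) = Re(Z)/|Z| = 151/1686.33 = 0.08954.
Step 5 — Type: Im(Z) = -1680 ⇒ leading (phase φ = -84.9°).

PF = 0.08954 (leading, φ = -84.9°)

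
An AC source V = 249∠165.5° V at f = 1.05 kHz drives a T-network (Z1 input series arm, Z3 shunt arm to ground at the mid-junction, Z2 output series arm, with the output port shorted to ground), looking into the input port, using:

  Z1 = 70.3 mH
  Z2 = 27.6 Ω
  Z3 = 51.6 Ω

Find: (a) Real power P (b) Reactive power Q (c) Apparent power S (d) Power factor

Step 1 — Angular frequency: ω = 2π·f = 2π·1050 = 6597 rad/s.
Step 2 — Component impedances:
  Z1: Z = jωL = j·6597·0.0703 = 0 + j463.8 Ω
  Z2: Z = R = 27.6 Ω
  Z3: Z = R = 51.6 Ω
Step 3 — With the output port shorted to ground, the output series arm Z2 runs from the junction to ground; the shunt arm Z3 also runs from the junction to ground. They appear in parallel: Z3 || Z2 = 17.98 Ω.
Step 4 — Series with input arm Z1: Z_in = Z1 + (Z3 || Z2) = 17.98 + j463.8 Ω = 464.1∠87.8° Ω.
Step 5 — Source phasor: V = 249∠165.5° V = -241.1 + j62.34 V.
Step 6 — Current: I = V / Z = 0.1141 + j0.5242 A = 0.5365∠77.7° A.
Step 7 — Complex power: S = V·I* = 5.175 + j133.5 VA.
Step 8 — Real power: P = Re(S) = 5.175 W.
Step 9 — Reactive power: Q = Im(S) = 133.5 VAR.
Step 10 — Apparent power: |S| = 133.6 VA.
Step 11 — Power factor: PF = P/|S| = 0.03874 (lagging).

(a) P = 5.175 W  (b) Q = 133.5 VAR  (c) S = 133.6 VA  (d) PF = 0.03874 (lagging)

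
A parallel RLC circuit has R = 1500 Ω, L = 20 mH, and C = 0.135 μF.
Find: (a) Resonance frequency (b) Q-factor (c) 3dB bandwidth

Step 1 — Resonance: ω₀ = 1/√(LC) = 1/√(0.02·1.35e-07) = 1.925e+04 rad/s.
Step 2 — f₀ = ω₀/(2π) = 3063 Hz.
Step 3 — Parallel Q: Q = R/(ω₀L) = 1500/(1.925e+04·0.02) = 3.897.
Step 4 — Bandwidth: Δω = ω₀/Q = 4938 rad/s; BW = Δω/(2π) = 786 Hz.

(a) f₀ = 3063 Hz  (b) Q = 3.897  (c) BW = 786 Hz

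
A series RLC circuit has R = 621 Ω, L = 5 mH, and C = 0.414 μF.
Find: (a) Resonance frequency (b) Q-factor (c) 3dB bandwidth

Step 1 — Resonance condition Im(Z)=0 gives ω₀ = 1/√(LC).
Step 2 — ω₀ = 1/√(0.005·4.14e-07) = 2.198e+04 rad/s.
Step 3 — f₀ = ω₀/(2π) = 3498 Hz.
Step 4 — Series Q: Q = ω₀L/R = 2.198e+04·0.005/621 = 0.177.
Step 5 — 3dB bandwidth: Δω = ω₀/Q = 1.242e+05 rad/s; BW = Δω/(2π) = 1.977e+04 Hz.

(a) f₀ = 3498 Hz  (b) Q = 0.177  (c) BW = 1.977e+04 Hz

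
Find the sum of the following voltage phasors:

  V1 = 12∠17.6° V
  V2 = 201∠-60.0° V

Step 1 — Convert each phasor to rectangular form:
  V1 = 12·(cos(17.6°) + j·sin(17.6°)) = 11.44 + j3.628 V
  V2 = 201·(cos(-60.0°) + j·sin(-60.0°)) = 100.5 - j174.1 V
Step 2 — Sum components: V_total = 111.9 - j170.4 V.
Step 3 — Convert to polar: |V_total| = 203.9 V, ∠V_total = -56.7°.

V_total = 203.9∠-56.7° V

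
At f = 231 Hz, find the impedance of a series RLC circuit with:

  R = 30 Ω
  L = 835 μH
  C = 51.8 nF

Step 1 — Angular frequency: ω = 2π·f = 2π·231 = 1451 rad/s.
Step 2 — Component impedances:
  R: Z = R = 30 Ω
  L: Z = jωL = j·1451·0.000835 = 0 + j1.212 Ω
  C: Z = 1/(jωC) = -j/(ω·C) = 0 - j1.33e+04 Ω
Step 3 — Series combination: Z_total = R + L + C = 30 - j1.33e+04 Ω = 1.33e+04∠-89.9° Ω.

Z = 30 - j1.33e+04 Ω = 1.33e+04∠-89.9° Ω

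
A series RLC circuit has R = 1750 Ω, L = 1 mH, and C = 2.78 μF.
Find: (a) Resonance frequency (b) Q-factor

Step 1 — Resonance condition Im(Z)=0 gives ω₀ = 1/√(LC).
Step 2 — ω₀ = 1/√(0.001·2.78e-06) = 1.897e+04 rad/s.
Step 3 — f₀ = ω₀/(2π) = 3019 Hz.
Step 4 — Series Q: Q = ω₀L/R = 1.897e+04·0.001/1750 = 0.01084.

(a) f₀ = 3019 Hz  (b) Q = 0.01084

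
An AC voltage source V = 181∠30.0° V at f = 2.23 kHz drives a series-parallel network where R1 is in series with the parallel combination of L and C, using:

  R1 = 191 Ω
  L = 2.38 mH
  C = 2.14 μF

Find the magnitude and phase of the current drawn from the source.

Step 1 — Angular frequency: ω = 2π·f = 2π·2230 = 1.401e+04 rad/s.
Step 2 — Component impedances:
  R1: Z = R = 191 Ω
  L: Z = jωL = j·1.401e+04·0.00238 = 0 + j33.35 Ω
  C: Z = 1/(jωC) = -j/(ω·C) = 0 - j33.35 Ω
Step 3 — Parallel branch: L || C = 1/(1/L + 1/C) = 0 + j3.638e+05 Ω.
Step 4 — Series with R1: Z_total = R1 + (L || C) = 191 + j3.638e+05 Ω = 3.638e+05∠90.0° Ω.
Step 5 — Source phasor: V = 181∠30.0° V = 156.8 + j90.5 V.
Step 6 — Ohm's law: I = V / Z_total = (156.8 + j90.5) / (191 + j3.638e+05) = 0.000249 - j0.0004307 A.
Step 7 — Convert to polar: |I| = 0.0004975 A, ∠I = -60.0°.

I = 0.0004975∠-60.0° A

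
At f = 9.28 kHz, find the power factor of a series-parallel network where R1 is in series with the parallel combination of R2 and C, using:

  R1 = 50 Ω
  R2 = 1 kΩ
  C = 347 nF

Step 1 — Angular frequency: ω = 2π·f = 2π·9280 = 5.831e+04 rad/s.
Step 2 — Component impedances:
  R1: Z = R = 50 Ω
  R2: Z = R = 1000 Ω
  C: Z = 1/(jωC) = -j/(ω·C) = 0 - j49.42 Ω
Step 3 — Parallel branch: R2 || C = 1/(1/R2 + 1/C) = 2.437 - j49.3 Ω.
Step 4 — Series with R1: Z_total = R1 + (R2 || C) = 52.44 - j49.3 Ω = 71.98∠-43.2° Ω.
Step 5 — Power factor: PF = cos(φ) = Re(Z)/|Z| = 52.44/71.98 = 0.7285.
Step 6 — Type: Im(Z) = -49.3 ⇒ leading (phase φ = -43.2°).

PF = 0.7285 (leading, φ = -43.2°)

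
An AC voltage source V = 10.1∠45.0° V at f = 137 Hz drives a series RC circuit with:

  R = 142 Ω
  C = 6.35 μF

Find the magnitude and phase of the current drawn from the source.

Step 1 — Angular frequency: ω = 2π·f = 2π·137 = 860.8 rad/s.
Step 2 — Component impedances:
  R: Z = R = 142 Ω
  C: Z = 1/(jωC) = -j/(ω·C) = 0 - j182.9 Ω
Step 3 — Series combination: Z_total = R + C = 142 - j182.9 Ω = 231.6∠-52.2° Ω.
Step 4 — Source phasor: V = 10.1∠45.0° V = 7.142 + j7.142 V.
Step 5 — Ohm's law: I = V / Z_total = (7.142 + j7.142) / (142 - j182.9) = -0.005452 + j0.04327 A.
Step 6 — Convert to polar: |I| = 0.04361 A, ∠I = 97.2°.

I = 0.04361∠97.2° A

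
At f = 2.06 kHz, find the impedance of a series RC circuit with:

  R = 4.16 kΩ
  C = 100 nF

Step 1 — Angular frequency: ω = 2π·f = 2π·2060 = 1.294e+04 rad/s.
Step 2 — Component impedances:
  R: Z = R = 4160 Ω
  C: Z = 1/(jωC) = -j/(ω·C) = 0 - j772.6 Ω
Step 3 — Series combination: Z_total = R + C = 4160 - j772.6 Ω = 4231∠-10.5° Ω.

Z = 4160 - j772.6 Ω = 4231∠-10.5° Ω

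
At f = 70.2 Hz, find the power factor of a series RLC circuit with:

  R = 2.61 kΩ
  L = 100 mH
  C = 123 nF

Step 1 — Angular frequency: ω = 2π·f = 2π·70.2 = 441.1 rad/s.
Step 2 — Component impedances:
  R: Z = R = 2610 Ω
  L: Z = jωL = j·441.1·0.1 = 0 + j44.11 Ω
  C: Z = 1/(jωC) = -j/(ω·C) = 0 - j1.843e+04 Ω
Step 3 — Series combination: Z_total = R + L + C = 2610 - j1.839e+04 Ω = 1.857e+04∠-81.9° Ω.
Step 4 — Power factor: PF = cos(φ) = Re(Z)/|Z| = 2610/1.857e+04 = 0.1405.
Step 5 — Type: Im(Z) = -1.839e+04 ⇒ leading (phase φ = -81.9°).

PF = 0.1405 (leading, φ = -81.9°)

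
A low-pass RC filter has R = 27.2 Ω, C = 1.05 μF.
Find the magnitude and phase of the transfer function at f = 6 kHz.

Step 1 — Angular frequency: ω = 2π·6000 = 3.77e+04 rad/s.
Step 2 — Transfer function: H(jω) = 1/(1 + jωRC).
Step 3 — Denominator: 1 + jωRC = 1 + j·3.77e+04·27.2·1.05e-06 = 1 + j1.077.
Step 4 — H = 0.4631 - j0.4986.
Step 5 — Magnitude: |H| = 0.6805 (-3.3 dB); phase: φ = -47.1°.

|H| = 0.6805 (-3.3 dB), φ = -47.1°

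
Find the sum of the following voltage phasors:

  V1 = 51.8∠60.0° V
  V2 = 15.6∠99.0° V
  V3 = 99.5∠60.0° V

Step 1 — Convert each phasor to rectangular form:
  V1 = 51.8·(cos(60.0°) + j·sin(60.0°)) = 25.9 + j44.86 V
  V2 = 15.6·(cos(99.0°) + j·sin(99.0°)) = -2.44 + j15.41 V
  V3 = 99.5·(cos(60.0°) + j·sin(60.0°)) = 49.75 + j86.17 V
Step 2 — Sum components: V_total = 73.21 + j146.4 V.
Step 3 — Convert to polar: |V_total| = 163.7 V, ∠V_total = 63.4°.

V_total = 163.7∠63.4° V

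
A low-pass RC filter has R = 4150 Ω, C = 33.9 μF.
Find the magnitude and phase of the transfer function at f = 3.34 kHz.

Step 1 — Angular frequency: ω = 2π·3340 = 2.099e+04 rad/s.
Step 2 — Transfer function: H(jω) = 1/(1 + jωRC).
Step 3 — Denominator: 1 + jωRC = 1 + j·2.099e+04·4150·3.39e-05 = 1 + j2952.
Step 4 — H = 1.147e-07 - j0.0003387.
Step 5 — Magnitude: |H| = 0.0003387 (-69.4 dB); phase: φ = -90.0°.

|H| = 0.0003387 (-69.4 dB), φ = -90.0°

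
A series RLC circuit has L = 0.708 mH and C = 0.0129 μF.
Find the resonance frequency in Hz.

Step 1 — Resonance condition Im(Z)=0 gives ω₀ = 1/√(LC).
Step 2 — ω₀ = 1/√(0.000708·1.29e-08) = 3.309e+05 rad/s.
Step 3 — f₀ = ω₀/(2π) = 5.266e+04 Hz.

f₀ = 5.266e+04 Hz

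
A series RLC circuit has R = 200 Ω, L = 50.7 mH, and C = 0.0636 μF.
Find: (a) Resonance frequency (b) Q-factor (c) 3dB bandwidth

Step 1 — Resonance: ω₀ = 1/√(LC) = 1/√(0.0507·6.36e-08) = 1.761e+04 rad/s.
Step 2 — f₀ = ω₀/(2π) = 2803 Hz.
Step 3 — Series Q: Q = ω₀L/R = 1.761e+04·0.0507/200 = 4.464.
Step 4 — Bandwidth: Δω = ω₀/Q = 3945 rad/s; BW = Δω/(2π) = 627.8 Hz.

(a) f₀ = 2803 Hz  (b) Q = 4.464  (c) BW = 627.8 Hz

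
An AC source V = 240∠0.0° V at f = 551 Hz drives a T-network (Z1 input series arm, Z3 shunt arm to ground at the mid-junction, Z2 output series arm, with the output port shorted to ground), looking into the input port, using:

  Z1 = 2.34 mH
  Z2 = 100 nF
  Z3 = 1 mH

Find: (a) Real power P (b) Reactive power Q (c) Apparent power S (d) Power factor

Step 1 — Angular frequency: ω = 2π·f = 2π·551 = 3462 rad/s.
Step 2 — Component impedances:
  Z1: Z = jωL = j·3462·0.00234 = 0 + j8.101 Ω
  Z2: Z = 1/(jωC) = -j/(ω·C) = 0 - j2888 Ω
  Z3: Z = jωL = j·3462·0.001 = 0 + j3.462 Ω
Step 3 — With the output port shorted to ground, the output series arm Z2 runs from the junction to ground; the shunt arm Z3 also runs from the junction to ground. They appear in parallel: Z3 || Z2 = 0 + j3.466 Ω.
Step 4 — Series with input arm Z1: Z_in = Z1 + (Z3 || Z2) = 0 + j11.57 Ω = 11.57∠90.0° Ω.
Step 5 — Source phasor: V = 240∠0.0° V = 240 V.
Step 6 — Current: I = V / Z = 0 - j20.75 A = 20.75∠-90.0° A.
Step 7 — Complex power: S = V·I* = 0 + j4980 VA.
Step 8 — Real power: P = Re(S) = 0 W.
Step 9 — Reactive power: Q = Im(S) = 4980 VAR.
Step 10 — Apparent power: |S| = 4980 VA.
Step 11 — Power factor: PF = P/|S| = 0 (lagging).

(a) P = 0 W  (b) Q = 4980 VAR  (c) S = 4980 VA  (d) PF = 0 (lagging)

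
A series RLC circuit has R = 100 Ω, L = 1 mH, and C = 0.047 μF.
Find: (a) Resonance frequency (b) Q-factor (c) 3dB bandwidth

Step 1 — Resonance condition Im(Z)=0 gives ω₀ = 1/√(LC).
Step 2 — ω₀ = 1/√(0.001·4.7e-08) = 1.459e+05 rad/s.
Step 3 — f₀ = ω₀/(2π) = 2.322e+04 Hz.
Step 4 — Series Q: Q = ω₀L/R = 1.459e+05·0.001/100 = 1.459.
Step 5 — 3dB bandwidth: Δω = ω₀/Q = 1e+05 rad/s; BW = Δω/(2π) = 1.592e+04 Hz.

(a) f₀ = 2.322e+04 Hz  (b) Q = 1.459  (c) BW = 1.592e+04 Hz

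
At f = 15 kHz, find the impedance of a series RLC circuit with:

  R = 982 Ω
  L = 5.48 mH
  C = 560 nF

Step 1 — Angular frequency: ω = 2π·f = 2π·1.5e+04 = 9.425e+04 rad/s.
Step 2 — Component impedances:
  R: Z = R = 982 Ω
  L: Z = jωL = j·9.425e+04·0.00548 = 0 + j516.5 Ω
  C: Z = 1/(jωC) = -j/(ω·C) = 0 - j18.95 Ω
Step 3 — Series combination: Z_total = R + L + C = 982 + j497.5 Ω = 1101∠26.9° Ω.

Z = 982 + j497.5 Ω = 1101∠26.9° Ω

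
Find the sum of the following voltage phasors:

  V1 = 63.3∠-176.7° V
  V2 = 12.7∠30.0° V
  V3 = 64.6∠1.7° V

Step 1 — Convert each phasor to rectangular form:
  V1 = 63.3·(cos(-176.7°) + j·sin(-176.7°)) = -63.2 - j3.644 V
  V2 = 12.7·(cos(30.0°) + j·sin(30.0°)) = 11 + j6.35 V
  V3 = 64.6·(cos(1.7°) + j·sin(1.7°)) = 64.57 + j1.916 V
Step 2 — Sum components: V_total = 12.38 + j4.623 V.
Step 3 — Convert to polar: |V_total| = 13.21 V, ∠V_total = 20.5°.

V_total = 13.21∠20.5° V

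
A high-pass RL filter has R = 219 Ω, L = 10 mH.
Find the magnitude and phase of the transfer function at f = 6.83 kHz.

Step 1 — Angular frequency: ω = 2π·6830 = 4.291e+04 rad/s.
Step 2 — Transfer function: H(jω) = jωL/(R + jωL).
Step 3 — Numerator jωL = j·429.1; denominator R + jωL = 219 + j429.1.
Step 4 — H = 0.7934 + j0.4049.
Step 5 — Magnitude: |H| = 0.8907 (-1.0 dB); phase: φ = 27.0°.

|H| = 0.8907 (-1.0 dB), φ = 27.0°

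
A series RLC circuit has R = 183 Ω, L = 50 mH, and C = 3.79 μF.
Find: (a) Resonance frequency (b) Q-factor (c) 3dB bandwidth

Step 1 — Resonance: ω₀ = 1/√(LC) = 1/√(0.05·3.79e-06) = 2297 rad/s.
Step 2 — f₀ = ω₀/(2π) = 365.6 Hz.
Step 3 — Series Q: Q = ω₀L/R = 2297·0.05/183 = 0.6276.
Step 4 — Bandwidth: Δω = ω₀/Q = 3660 rad/s; BW = Δω/(2π) = 582.5 Hz.

(a) f₀ = 365.6 Hz  (b) Q = 0.6276  (c) BW = 582.5 Hz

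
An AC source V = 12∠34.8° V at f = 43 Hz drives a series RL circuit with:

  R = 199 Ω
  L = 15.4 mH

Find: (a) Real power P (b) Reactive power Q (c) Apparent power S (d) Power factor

Step 1 — Angular frequency: ω = 2π·f = 2π·43 = 270.2 rad/s.
Step 2 — Component impedances:
  R: Z = R = 199 Ω
  L: Z = jωL = j·270.2·0.0154 = 0 + j4.161 Ω
Step 3 — Series combination: Z_total = R + L = 199 + j4.161 Ω = 199∠1.2° Ω.
Step 4 — Source phasor: V = 12∠34.8° V = 9.854 + j6.849 V.
Step 5 — Current: I = V / Z = 0.05021 + j0.03337 A = 0.06029∠33.6° A.
Step 6 — Complex power: S = V·I* = 0.7233 + j0.01512 VA.
Step 7 — Real power: P = Re(S) = 0.7233 W.
Step 8 — Reactive power: Q = Im(S) = 0.01512 VAR.
Step 9 — Apparent power: |S| = 0.7235 VA.
Step 10 — Power factor: PF = P/|S| = 0.9998 (lagging).

(a) P = 0.7233 W  (b) Q = 0.01512 VAR  (c) S = 0.7235 VA  (d) PF = 0.9998 (lagging)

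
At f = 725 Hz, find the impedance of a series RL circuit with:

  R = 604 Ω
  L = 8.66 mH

Step 1 — Angular frequency: ω = 2π·f = 2π·725 = 4555 rad/s.
Step 2 — Component impedances:
  R: Z = R = 604 Ω
  L: Z = jωL = j·4555·0.00866 = 0 + j39.45 Ω
Step 3 — Series combination: Z_total = R + L = 604 + j39.45 Ω = 605.3∠3.7° Ω.

Z = 604 + j39.45 Ω = 605.3∠3.7° Ω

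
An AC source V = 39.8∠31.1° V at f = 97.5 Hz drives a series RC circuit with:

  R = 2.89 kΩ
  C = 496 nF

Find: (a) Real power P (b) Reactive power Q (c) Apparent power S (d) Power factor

Step 1 — Angular frequency: ω = 2π·f = 2π·97.5 = 612.6 rad/s.
Step 2 — Component impedances:
  R: Z = R = 2890 Ω
  C: Z = 1/(jωC) = -j/(ω·C) = 0 - j3291 Ω
Step 3 — Series combination: Z_total = R + C = 2890 - j3291 Ω = 4380∠-48.7° Ω.
Step 4 — Source phasor: V = 39.8∠31.1° V = 34.08 + j20.56 V.
Step 5 — Current: I = V / Z = 0.001607 + j0.008944 A = 0.009087∠79.8° A.
Step 6 — Complex power: S = V·I* = 0.2386 - j0.2718 VA.
Step 7 — Real power: P = Re(S) = 0.2386 W.
Step 8 — Reactive power: Q = Im(S) = -0.2718 VAR.
Step 9 — Apparent power: |S| = 0.3617 VA.
Step 10 — Power factor: PF = P/|S| = 0.6598 (leading).

(a) P = 0.2386 W  (b) Q = -0.2718 VAR  (c) S = 0.3617 VA  (d) PF = 0.6598 (leading)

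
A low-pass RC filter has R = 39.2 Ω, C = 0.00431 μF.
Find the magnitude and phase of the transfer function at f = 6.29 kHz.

Step 1 — Angular frequency: ω = 2π·6290 = 3.952e+04 rad/s.
Step 2 — Transfer function: H(jω) = 1/(1 + jωRC).
Step 3 — Denominator: 1 + jωRC = 1 + j·3.952e+04·39.2·4.31e-09 = 1 + j0.006677.
Step 4 — H = 1 - j0.006677.
Step 5 — Magnitude: |H| = 1 (-0.0 dB); phase: φ = -0.4°.

|H| = 1 (-0.0 dB), φ = -0.4°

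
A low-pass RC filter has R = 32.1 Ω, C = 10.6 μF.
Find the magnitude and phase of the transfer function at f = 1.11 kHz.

Step 1 — Angular frequency: ω = 2π·1110 = 6974 rad/s.
Step 2 — Transfer function: H(jω) = 1/(1 + jωRC).
Step 3 — Denominator: 1 + jωRC = 1 + j·6974·32.1·1.06e-05 = 1 + j2.373.
Step 4 — H = 0.1508 - j0.3578.
Step 5 — Magnitude: |H| = 0.3883 (-8.2 dB); phase: φ = -67.1°.

|H| = 0.3883 (-8.2 dB), φ = -67.1°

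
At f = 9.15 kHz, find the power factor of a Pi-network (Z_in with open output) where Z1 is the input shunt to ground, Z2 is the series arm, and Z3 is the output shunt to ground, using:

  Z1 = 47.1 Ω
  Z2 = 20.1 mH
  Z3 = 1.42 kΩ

Step 1 — Angular frequency: ω = 2π·f = 2π·9150 = 5.749e+04 rad/s.
Step 2 — Component impedances:
  Z1: Z = R = 47.1 Ω
  Z2: Z = jωL = j·5.749e+04·0.0201 = 0 + j1156 Ω
  Z3: Z = R = 1420 Ω
Step 3 — With open output, the series arm Z2 and the output shunt Z3 appear in series to ground: Z2 + Z3 = 1420 + j1156 Ω.
Step 4 — Parallel with input shunt Z1: Z_in = Z1 || (Z2 + Z3) = 46.17 + j0.735 Ω = 46.17∠0.9° Ω.
Step 5 — Power factor: PF = cos(φ) = Re(Z)/|Z| = 46.167/46.173 = 0.9999.
Step 6 — Type: Im(Z) = 0.735 ⇒ lagging (phase φ = 0.9°).

PF = 0.9999 (lagging, φ = 0.9°)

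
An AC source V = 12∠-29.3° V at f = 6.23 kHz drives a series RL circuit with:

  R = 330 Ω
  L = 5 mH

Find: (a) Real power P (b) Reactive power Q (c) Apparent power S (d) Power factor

Step 1 — Angular frequency: ω = 2π·f = 2π·6230 = 3.914e+04 rad/s.
Step 2 — Component impedances:
  R: Z = R = 330 Ω
  L: Z = jωL = j·3.914e+04·0.005 = 0 + j195.7 Ω
Step 3 — Series combination: Z_total = R + L = 330 + j195.7 Ω = 383.7∠30.7° Ω.
Step 4 — Source phasor: V = 12∠-29.3° V = 10.46 - j5.873 V.
Step 5 — Current: I = V / Z = 0.01565 - j0.02708 A = 0.03128∠-60.0° A.
Step 6 — Complex power: S = V·I* = 0.3228 + j0.1915 VA.
Step 7 — Real power: P = Re(S) = 0.3228 W.
Step 8 — Reactive power: Q = Im(S) = 0.1915 VAR.
Step 9 — Apparent power: |S| = 0.3753 VA.
Step 10 — Power factor: PF = P/|S| = 0.8601 (lagging).

(a) P = 0.3228 W  (b) Q = 0.1915 VAR  (c) S = 0.3753 VA  (d) PF = 0.8601 (lagging)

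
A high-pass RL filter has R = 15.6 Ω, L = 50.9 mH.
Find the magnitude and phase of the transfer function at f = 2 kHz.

Step 1 — Angular frequency: ω = 2π·2000 = 1.257e+04 rad/s.
Step 2 — Transfer function: H(jω) = jωL/(R + jωL).
Step 3 — Numerator jωL = j·639.6; denominator R + jωL = 15.6 + j639.6.
Step 4 — H = 0.9994 + j0.02437.
Step 5 — Magnitude: |H| = 0.9997 (-0.0 dB); phase: φ = 1.4°.

|H| = 0.9997 (-0.0 dB), φ = 1.4°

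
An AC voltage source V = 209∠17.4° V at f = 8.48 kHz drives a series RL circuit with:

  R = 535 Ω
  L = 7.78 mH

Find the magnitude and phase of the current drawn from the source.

Step 1 — Angular frequency: ω = 2π·f = 2π·8480 = 5.328e+04 rad/s.
Step 2 — Component impedances:
  R: Z = R = 535 Ω
  L: Z = jωL = j·5.328e+04·0.00778 = 0 + j414.5 Ω
Step 3 — Series combination: Z_total = R + L = 535 + j414.5 Ω = 676.8∠37.8° Ω.
Step 4 — Source phasor: V = 209∠17.4° V = 199.4 + j62.5 V.
Step 5 — Ohm's law: I = V / Z_total = (199.4 + j62.5) / (535 + j414.5) = 0.2895 - j0.1075 A.
Step 6 — Convert to polar: |I| = 0.3088 A, ∠I = -20.4°.

I = 0.3088∠-20.4° A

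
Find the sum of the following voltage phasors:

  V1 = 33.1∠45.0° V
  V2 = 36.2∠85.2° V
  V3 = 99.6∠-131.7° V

Step 1 — Convert each phasor to rectangular form:
  V1 = 33.1·(cos(45.0°) + j·sin(45.0°)) = 23.41 + j23.41 V
  V2 = 36.2·(cos(85.2°) + j·sin(85.2°)) = 3.029 + j36.07 V
  V3 = 99.6·(cos(-131.7°) + j·sin(-131.7°)) = -66.26 - j74.37 V
Step 2 — Sum components: V_total = -39.82 - j14.89 V.
Step 3 — Convert to polar: |V_total| = 42.51 V, ∠V_total = -159.5°.

V_total = 42.51∠-159.5° V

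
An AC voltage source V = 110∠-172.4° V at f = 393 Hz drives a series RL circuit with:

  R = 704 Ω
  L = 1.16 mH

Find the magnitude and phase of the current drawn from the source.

Step 1 — Angular frequency: ω = 2π·f = 2π·393 = 2469 rad/s.
Step 2 — Component impedances:
  R: Z = R = 704 Ω
  L: Z = jωL = j·2469·0.00116 = 0 + j2.864 Ω
Step 3 — Series combination: Z_total = R + L = 704 + j2.864 Ω = 704∠0.2° Ω.
Step 4 — Source phasor: V = 110∠-172.4° V = -109 - j14.55 V.
Step 5 — Ohm's law: I = V / Z_total = (-109 - j14.55) / (704 + j2.864) = -0.155 - j0.02003 A.
Step 6 — Convert to polar: |I| = 0.1562 A, ∠I = -172.6°.

I = 0.1562∠-172.6° A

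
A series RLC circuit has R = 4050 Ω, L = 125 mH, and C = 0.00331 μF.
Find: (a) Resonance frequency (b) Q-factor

Step 1 — Resonance condition Im(Z)=0 gives ω₀ = 1/√(LC).
Step 2 — ω₀ = 1/√(0.125·3.31e-09) = 4.916e+04 rad/s.
Step 3 — f₀ = ω₀/(2π) = 7824 Hz.
Step 4 — Series Q: Q = ω₀L/R = 4.916e+04·0.125/4050 = 1.517.

(a) f₀ = 7824 Hz  (b) Q = 1.517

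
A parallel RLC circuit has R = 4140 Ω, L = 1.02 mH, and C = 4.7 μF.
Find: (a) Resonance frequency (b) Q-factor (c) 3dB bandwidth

Step 1 — Resonance: ω₀ = 1/√(LC) = 1/√(0.00102·4.7e-06) = 1.444e+04 rad/s.
Step 2 — f₀ = ω₀/(2π) = 2299 Hz.
Step 3 — Parallel Q: Q = R/(ω₀L) = 4140/(1.444e+04·0.00102) = 281.
Step 4 — Bandwidth: Δω = ω₀/Q = 51.39 rad/s; BW = Δω/(2π) = 8.179 Hz.

(a) f₀ = 2299 Hz  (b) Q = 281  (c) BW = 8.179 Hz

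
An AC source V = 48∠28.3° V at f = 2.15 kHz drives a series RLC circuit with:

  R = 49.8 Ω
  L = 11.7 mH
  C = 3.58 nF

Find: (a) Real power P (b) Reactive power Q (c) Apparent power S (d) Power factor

Step 1 — Angular frequency: ω = 2π·f = 2π·2150 = 1.351e+04 rad/s.
Step 2 — Component impedances:
  R: Z = R = 49.8 Ω
  L: Z = jωL = j·1.351e+04·0.0117 = 0 + j158.1 Ω
  C: Z = 1/(jωC) = -j/(ω·C) = 0 - j2.068e+04 Ω
Step 3 — Series combination: Z_total = R + L + C = 49.8 - j2.052e+04 Ω = 2.052e+04∠-89.9° Ω.
Step 4 — Source phasor: V = 48∠28.3° V = 42.26 + j22.76 V.
Step 5 — Current: I = V / Z = -0.001104 + j0.002062 A = 0.002339∠118.2° A.
Step 6 — Complex power: S = V·I* = 0.0002725 - j0.1123 VA.
Step 7 — Real power: P = Re(S) = 0.0002725 W.
Step 8 — Reactive power: Q = Im(S) = -0.1123 VAR.
Step 9 — Apparent power: |S| = 0.1123 VA.
Step 10 — Power factor: PF = P/|S| = 0.002427 (leading).

(a) P = 0.0002725 W  (b) Q = -0.1123 VAR  (c) S = 0.1123 VA  (d) PF = 0.002427 (leading)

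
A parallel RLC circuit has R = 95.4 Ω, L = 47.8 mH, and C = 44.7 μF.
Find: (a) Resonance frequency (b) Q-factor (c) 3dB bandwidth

Step 1 — Resonance: ω₀ = 1/√(LC) = 1/√(0.0478·4.47e-05) = 684.1 rad/s.
Step 2 — f₀ = ω₀/(2π) = 108.9 Hz.
Step 3 — Parallel Q: Q = R/(ω₀L) = 95.4/(684.1·0.0478) = 2.917.
Step 4 — Bandwidth: Δω = ω₀/Q = 234.5 rad/s; BW = Δω/(2π) = 37.32 Hz.

(a) f₀ = 108.9 Hz  (b) Q = 2.917  (c) BW = 37.32 Hz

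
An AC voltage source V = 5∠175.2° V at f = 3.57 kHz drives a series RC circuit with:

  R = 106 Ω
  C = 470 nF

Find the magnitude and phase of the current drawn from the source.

Step 1 — Angular frequency: ω = 2π·f = 2π·3570 = 2.243e+04 rad/s.
Step 2 — Component impedances:
  R: Z = R = 106 Ω
  C: Z = 1/(jωC) = -j/(ω·C) = 0 - j94.85 Ω
Step 3 — Series combination: Z_total = R + C = 106 - j94.85 Ω = 142.2∠-41.8° Ω.
Step 4 — Source phasor: V = 5∠175.2° V = -4.982 + j0.4184 V.
Step 5 — Ohm's law: I = V / Z_total = (-4.982 + j0.4184) / (106 - j94.85) = -0.02806 - j0.02117 A.
Step 6 — Convert to polar: |I| = 0.03515 A, ∠I = -143.0°.

I = 0.03515∠-143.0° A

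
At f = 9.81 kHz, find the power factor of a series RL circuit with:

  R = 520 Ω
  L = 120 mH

Step 1 — Angular frequency: ω = 2π·f = 2π·9810 = 6.164e+04 rad/s.
Step 2 — Component impedances:
  R: Z = R = 520 Ω
  L: Z = jωL = j·6.164e+04·0.12 = 0 + j7397 Ω
Step 3 — Series combination: Z_total = R + L = 520 + j7397 Ω = 7415∠86.0° Ω.
Step 4 — Power factor: PF = cos(φ) = Re(Z)/|Z| = 520/7415 = 0.07013.
Step 5 — Type: Im(Z) = 7397 ⇒ lagging (phase φ = 86.0°).

PF = 0.07013 (lagging, φ = 86.0°)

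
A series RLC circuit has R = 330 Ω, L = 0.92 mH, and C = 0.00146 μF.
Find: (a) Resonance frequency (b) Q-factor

Step 1 — Resonance condition Im(Z)=0 gives ω₀ = 1/√(LC).
Step 2 — ω₀ = 1/√(0.00092·1.46e-09) = 8.628e+05 rad/s.
Step 3 — f₀ = ω₀/(2π) = 1.373e+05 Hz.
Step 4 — Series Q: Q = ω₀L/R = 8.628e+05·0.00092/330 = 2.405.

(a) f₀ = 1.373e+05 Hz  (b) Q = 2.405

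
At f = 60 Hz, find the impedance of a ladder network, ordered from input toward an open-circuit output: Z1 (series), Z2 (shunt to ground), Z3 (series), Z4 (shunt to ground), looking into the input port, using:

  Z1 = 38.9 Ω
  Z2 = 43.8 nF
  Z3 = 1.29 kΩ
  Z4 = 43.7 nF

Step 1 — Angular frequency: ω = 2π·f = 2π·60 = 377 rad/s.
Step 2 — Component impedances:
  Z1: Z = R = 38.9 Ω
  Z2: Z = 1/(jωC) = -j/(ω·C) = 0 - j6.056e+04 Ω
  Z3: Z = R = 1290 Ω
  Z4: Z = 1/(jωC) = -j/(ω·C) = 0 - j6.07e+04 Ω
Step 3 — Ladder network (open output): work backward from the far end, alternating series and parallel combinations. Z_in = 360.6 - j3.032e+04 Ω = 3.032e+04∠-89.3° Ω.

Z = 360.6 - j3.032e+04 Ω = 3.032e+04∠-89.3° Ω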